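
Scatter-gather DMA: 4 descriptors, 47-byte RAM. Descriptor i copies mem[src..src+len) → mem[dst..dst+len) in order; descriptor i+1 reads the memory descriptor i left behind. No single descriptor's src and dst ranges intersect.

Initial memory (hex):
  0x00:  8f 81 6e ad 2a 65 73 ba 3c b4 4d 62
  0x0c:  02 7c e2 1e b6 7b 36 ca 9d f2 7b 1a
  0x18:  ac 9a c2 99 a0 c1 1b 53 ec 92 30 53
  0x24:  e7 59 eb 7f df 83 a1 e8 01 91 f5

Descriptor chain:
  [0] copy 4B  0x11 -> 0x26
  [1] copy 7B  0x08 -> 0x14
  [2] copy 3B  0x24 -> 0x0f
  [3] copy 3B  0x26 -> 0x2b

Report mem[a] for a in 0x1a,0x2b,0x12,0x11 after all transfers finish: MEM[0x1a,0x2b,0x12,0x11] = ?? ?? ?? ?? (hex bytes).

D0: mem[0x26..0x29] <- [7b 36 ca 9d]
D1: mem[0x14..0x1a] <- [3c b4 4d 62 02 7c e2]
D2: mem[0x0f..0x11] <- [e7 59 7b]
D3: mem[0x2b..0x2d] <- [7b 36 ca]
query mem[0x1a]=0xe2, mem[0x2b]=0x7b, mem[0x12]=0x36, mem[0x11]=0x7b

MEM[0x1a,0x2b,0x12,0x11] = e2 7b 36 7b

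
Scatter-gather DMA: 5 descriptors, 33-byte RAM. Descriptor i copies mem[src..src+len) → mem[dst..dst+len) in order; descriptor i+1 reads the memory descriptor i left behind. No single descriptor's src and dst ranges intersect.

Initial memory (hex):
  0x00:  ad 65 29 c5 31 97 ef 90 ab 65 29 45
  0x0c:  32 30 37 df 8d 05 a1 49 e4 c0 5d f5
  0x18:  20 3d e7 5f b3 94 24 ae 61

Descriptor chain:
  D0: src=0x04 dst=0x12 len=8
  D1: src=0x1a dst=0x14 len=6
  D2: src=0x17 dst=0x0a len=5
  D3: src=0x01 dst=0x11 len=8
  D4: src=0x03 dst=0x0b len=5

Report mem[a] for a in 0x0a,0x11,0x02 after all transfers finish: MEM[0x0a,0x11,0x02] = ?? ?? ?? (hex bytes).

[0] 0x04->0x12 len=8 : 31 97 ef 90 ab 65 29 45
[1] 0x1a->0x14 len=6 : e7 5f b3 94 24 ae
[2] 0x17->0x0a len=5 : 94 24 ae e7 5f
[3] 0x01->0x11 len=8 : 65 29 c5 31 97 ef 90 ab
[4] 0x03->0x0b len=5 : c5 31 97 ef 90
query mem[0x0a]=0x94, mem[0x11]=0x65, mem[0x02]=0x29

MEM[0x0a,0x11,0x02] = 94 65 29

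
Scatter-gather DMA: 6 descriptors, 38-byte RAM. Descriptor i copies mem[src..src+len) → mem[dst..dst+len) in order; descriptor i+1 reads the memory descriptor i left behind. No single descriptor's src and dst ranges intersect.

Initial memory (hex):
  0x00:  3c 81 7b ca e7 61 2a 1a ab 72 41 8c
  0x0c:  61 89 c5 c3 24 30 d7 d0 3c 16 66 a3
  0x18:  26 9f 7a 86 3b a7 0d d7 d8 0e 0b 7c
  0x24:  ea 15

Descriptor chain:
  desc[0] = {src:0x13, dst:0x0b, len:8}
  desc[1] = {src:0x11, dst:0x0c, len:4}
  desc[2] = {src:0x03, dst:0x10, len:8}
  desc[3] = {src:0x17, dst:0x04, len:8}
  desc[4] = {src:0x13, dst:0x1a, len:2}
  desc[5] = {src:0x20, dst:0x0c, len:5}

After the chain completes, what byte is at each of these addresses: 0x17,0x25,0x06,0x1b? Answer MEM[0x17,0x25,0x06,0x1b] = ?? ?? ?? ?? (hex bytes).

MEM[0x17,0x25,0x06,0x1b] = 41 15 9f 1a

D0: mem[0x0b..0x12] <- [d0 3c 16 66 a3 26 9f 7a]
D1: mem[0x0c..0x0f] <- [9f 7a d0 3c]
D2: mem[0x10..0x17] <- [ca e7 61 2a 1a ab 72 41]
D3: mem[0x04..0x0b] <- [41 26 9f 7a 86 3b a7 0d]
D4: mem[0x1a..0x1b] <- [2a 1a]
D5: mem[0x0c..0x10] <- [d8 0e 0b 7c ea]
query mem[0x17]=0x41, mem[0x25]=0x15, mem[0x06]=0x9f, mem[0x1b]=0x1a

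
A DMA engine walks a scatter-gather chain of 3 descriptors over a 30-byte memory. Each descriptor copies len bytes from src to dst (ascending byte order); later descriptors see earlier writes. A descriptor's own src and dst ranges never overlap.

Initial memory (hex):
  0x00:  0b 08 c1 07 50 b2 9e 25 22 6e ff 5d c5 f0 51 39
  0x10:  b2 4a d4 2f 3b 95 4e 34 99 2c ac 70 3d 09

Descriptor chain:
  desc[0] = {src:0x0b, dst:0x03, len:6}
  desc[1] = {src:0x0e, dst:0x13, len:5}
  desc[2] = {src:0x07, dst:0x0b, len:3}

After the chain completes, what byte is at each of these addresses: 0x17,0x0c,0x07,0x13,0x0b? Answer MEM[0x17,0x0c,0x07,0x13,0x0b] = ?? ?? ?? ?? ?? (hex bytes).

MEM[0x17,0x0c,0x07,0x13,0x0b] = d4 b2 39 51 39

  after D0: wrote 6B at 0x03 = 5dc5f05139b2
  after D1: wrote 5B at 0x13 = 5139b24ad4
  after D2: wrote 3B at 0x0b = 39b26e
query mem[0x17]=0xd4, mem[0x0c]=0xb2, mem[0x07]=0x39, mem[0x13]=0x51, mem[0x0b]=0x39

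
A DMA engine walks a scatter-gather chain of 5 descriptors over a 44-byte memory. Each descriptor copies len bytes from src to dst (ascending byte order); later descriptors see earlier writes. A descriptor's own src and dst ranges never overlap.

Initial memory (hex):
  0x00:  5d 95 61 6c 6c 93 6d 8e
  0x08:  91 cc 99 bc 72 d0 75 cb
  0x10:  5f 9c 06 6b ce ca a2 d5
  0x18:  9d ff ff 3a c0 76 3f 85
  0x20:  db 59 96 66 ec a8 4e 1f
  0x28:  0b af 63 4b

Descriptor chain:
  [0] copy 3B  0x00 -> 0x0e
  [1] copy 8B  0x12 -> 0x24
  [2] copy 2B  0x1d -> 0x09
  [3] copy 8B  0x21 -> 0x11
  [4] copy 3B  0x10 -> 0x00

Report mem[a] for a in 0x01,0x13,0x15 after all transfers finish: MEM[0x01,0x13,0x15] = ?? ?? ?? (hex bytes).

  after D0: wrote 3B at 0x0e = 5d9561
  after D1: wrote 8B at 0x24 = 066bcecaa2d59dff
  after D2: wrote 2B at 0x09 = 763f
  after D3: wrote 8B at 0x11 = 599666066bcecaa2
  after D4: wrote 3B at 0x00 = 615996
query mem[0x01]=0x59, mem[0x13]=0x66, mem[0x15]=0x6b

MEM[0x01,0x13,0x15] = 59 66 6b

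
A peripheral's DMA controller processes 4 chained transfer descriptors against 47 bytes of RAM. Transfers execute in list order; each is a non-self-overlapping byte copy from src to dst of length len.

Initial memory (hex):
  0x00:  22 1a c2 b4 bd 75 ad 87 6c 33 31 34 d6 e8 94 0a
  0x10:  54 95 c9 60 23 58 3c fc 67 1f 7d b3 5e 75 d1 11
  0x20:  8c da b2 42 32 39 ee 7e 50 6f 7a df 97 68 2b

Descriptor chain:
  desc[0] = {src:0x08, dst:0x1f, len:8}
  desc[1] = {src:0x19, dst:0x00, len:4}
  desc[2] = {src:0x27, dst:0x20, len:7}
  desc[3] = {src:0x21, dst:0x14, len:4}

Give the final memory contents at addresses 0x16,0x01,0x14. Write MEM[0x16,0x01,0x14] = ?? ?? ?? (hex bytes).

MEM[0x16,0x01,0x14] = 7a 7d 50

[0] 0x08->0x1f len=8 : 6c 33 31 34 d6 e8 94 0a
[1] 0x19->0x00 len=4 : 1f 7d b3 5e
[2] 0x27->0x20 len=7 : 7e 50 6f 7a df 97 68
[3] 0x21->0x14 len=4 : 50 6f 7a df
query mem[0x16]=0x7a, mem[0x01]=0x7d, mem[0x14]=0x50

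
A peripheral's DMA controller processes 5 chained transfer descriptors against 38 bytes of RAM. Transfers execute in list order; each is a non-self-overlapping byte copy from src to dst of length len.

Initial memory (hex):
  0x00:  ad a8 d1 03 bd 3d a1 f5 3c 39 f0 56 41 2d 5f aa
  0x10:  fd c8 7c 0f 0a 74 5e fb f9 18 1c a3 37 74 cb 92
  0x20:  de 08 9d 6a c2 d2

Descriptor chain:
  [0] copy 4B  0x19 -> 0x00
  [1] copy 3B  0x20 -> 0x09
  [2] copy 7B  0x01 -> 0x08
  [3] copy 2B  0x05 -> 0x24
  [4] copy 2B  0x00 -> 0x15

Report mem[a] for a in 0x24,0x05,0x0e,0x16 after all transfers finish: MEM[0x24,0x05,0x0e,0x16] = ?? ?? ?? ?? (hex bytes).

  after D0: wrote 4B at 0x00 = 181ca337
  after D1: wrote 3B at 0x09 = de089d
  after D2: wrote 7B at 0x08 = 1ca337bd3da1f5
  after D3: wrote 2B at 0x24 = 3da1
  after D4: wrote 2B at 0x15 = 181c
query mem[0x24]=0x3d, mem[0x05]=0x3d, mem[0x0e]=0xf5, mem[0x16]=0x1c

MEM[0x24,0x05,0x0e,0x16] = 3d 3d f5 1c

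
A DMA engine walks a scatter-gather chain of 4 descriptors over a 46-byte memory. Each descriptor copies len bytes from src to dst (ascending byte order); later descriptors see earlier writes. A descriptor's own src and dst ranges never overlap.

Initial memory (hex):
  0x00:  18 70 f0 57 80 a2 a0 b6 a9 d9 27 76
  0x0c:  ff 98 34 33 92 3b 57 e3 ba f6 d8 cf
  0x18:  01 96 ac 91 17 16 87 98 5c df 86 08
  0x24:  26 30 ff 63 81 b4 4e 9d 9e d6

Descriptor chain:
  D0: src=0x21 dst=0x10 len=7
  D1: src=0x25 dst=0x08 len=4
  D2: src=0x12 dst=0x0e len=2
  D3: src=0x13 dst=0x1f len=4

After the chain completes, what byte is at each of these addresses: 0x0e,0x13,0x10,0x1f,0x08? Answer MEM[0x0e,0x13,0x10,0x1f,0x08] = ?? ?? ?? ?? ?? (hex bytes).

MEM[0x0e,0x13,0x10,0x1f,0x08] = 08 26 df 26 30

[0] 0x21->0x10 len=7 : df 86 08 26 30 ff 63
[1] 0x25->0x08 len=4 : 30 ff 63 81
[2] 0x12->0x0e len=2 : 08 26
[3] 0x13->0x1f len=4 : 26 30 ff 63
query mem[0x0e]=0x08, mem[0x13]=0x26, mem[0x10]=0xdf, mem[0x1f]=0x26, mem[0x08]=0x30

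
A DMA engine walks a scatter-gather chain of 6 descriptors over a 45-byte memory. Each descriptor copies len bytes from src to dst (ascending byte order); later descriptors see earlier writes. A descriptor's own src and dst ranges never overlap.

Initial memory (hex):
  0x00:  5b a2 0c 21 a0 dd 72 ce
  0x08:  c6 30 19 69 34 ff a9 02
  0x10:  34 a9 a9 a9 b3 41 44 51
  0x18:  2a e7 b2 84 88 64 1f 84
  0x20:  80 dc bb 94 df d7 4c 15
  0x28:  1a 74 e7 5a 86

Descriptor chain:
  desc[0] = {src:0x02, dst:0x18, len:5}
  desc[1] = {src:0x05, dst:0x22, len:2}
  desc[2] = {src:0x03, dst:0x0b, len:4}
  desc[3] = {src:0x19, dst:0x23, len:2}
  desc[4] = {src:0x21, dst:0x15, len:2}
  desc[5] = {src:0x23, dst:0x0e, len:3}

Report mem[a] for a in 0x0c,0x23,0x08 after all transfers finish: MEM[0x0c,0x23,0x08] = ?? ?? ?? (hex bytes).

[0] 0x02->0x18 len=5 : 0c 21 a0 dd 72
[1] 0x05->0x22 len=2 : dd 72
[2] 0x03->0x0b len=4 : 21 a0 dd 72
[3] 0x19->0x23 len=2 : 21 a0
[4] 0x21->0x15 len=2 : dc dd
[5] 0x23->0x0e len=3 : 21 a0 d7
query mem[0x0c]=0xa0, mem[0x23]=0x21, mem[0x08]=0xc6

MEM[0x0c,0x23,0x08] = a0 21 c6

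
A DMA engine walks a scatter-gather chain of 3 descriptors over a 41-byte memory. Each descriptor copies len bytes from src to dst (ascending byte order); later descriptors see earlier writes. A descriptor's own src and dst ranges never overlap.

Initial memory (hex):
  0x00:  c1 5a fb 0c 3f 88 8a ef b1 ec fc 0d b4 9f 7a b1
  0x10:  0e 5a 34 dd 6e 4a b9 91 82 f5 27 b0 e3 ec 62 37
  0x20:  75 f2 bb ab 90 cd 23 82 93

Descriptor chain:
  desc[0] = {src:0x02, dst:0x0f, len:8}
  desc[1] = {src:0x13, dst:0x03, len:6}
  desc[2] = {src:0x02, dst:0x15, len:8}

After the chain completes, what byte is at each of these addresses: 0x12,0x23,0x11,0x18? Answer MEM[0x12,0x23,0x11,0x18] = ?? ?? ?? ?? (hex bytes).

#0 dst[0x0f+8] := {0xfb,0x0c,0x3f,0x88,0x8a,0xef,0xb1,0xec}
#1 dst[0x03+6] := {0x8a,0xef,0xb1,0xec,0x91,0x82}
#2 dst[0x15+8] := {0xfb,0x8a,0xef,0xb1,0xec,0x91,0x82,0xec}
query mem[0x12]=0x88, mem[0x23]=0xab, mem[0x11]=0x3f, mem[0x18]=0xb1

MEM[0x12,0x23,0x11,0x18] = 88 ab 3f b1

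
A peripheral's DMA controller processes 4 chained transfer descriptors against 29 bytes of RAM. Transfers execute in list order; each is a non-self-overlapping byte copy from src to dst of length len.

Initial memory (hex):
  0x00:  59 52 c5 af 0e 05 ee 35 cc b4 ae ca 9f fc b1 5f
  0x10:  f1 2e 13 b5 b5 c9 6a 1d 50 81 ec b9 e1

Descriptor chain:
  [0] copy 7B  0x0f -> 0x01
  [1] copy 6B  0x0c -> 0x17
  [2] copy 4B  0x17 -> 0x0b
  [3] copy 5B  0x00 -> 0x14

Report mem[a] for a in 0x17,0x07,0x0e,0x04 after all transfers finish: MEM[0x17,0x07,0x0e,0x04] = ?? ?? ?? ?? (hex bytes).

MEM[0x17,0x07,0x0e,0x04] = 2e c9 5f 13

  after D0: wrote 7B at 0x01 = 5ff12e13b5b5c9
  after D1: wrote 6B at 0x17 = 9ffcb15ff12e
  after D2: wrote 4B at 0x0b = 9ffcb15f
  after D3: wrote 5B at 0x14 = 595ff12e13
query mem[0x17]=0x2e, mem[0x07]=0xc9, mem[0x0e]=0x5f, mem[0x04]=0x13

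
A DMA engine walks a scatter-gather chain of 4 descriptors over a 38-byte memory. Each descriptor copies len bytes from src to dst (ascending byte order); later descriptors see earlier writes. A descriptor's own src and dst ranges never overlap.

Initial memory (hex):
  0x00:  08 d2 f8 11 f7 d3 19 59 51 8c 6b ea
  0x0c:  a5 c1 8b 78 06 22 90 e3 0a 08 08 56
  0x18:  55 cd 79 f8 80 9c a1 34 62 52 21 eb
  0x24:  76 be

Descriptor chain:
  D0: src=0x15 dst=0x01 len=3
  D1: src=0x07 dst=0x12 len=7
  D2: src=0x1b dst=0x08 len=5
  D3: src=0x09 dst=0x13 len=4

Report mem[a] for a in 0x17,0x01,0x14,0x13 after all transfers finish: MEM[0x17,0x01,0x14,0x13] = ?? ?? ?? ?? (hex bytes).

MEM[0x17,0x01,0x14,0x13] = a5 08 9c 80

[0] 0x15->0x01 len=3 : 08 08 56
[1] 0x07->0x12 len=7 : 59 51 8c 6b ea a5 c1
[2] 0x1b->0x08 len=5 : f8 80 9c a1 34
[3] 0x09->0x13 len=4 : 80 9c a1 34
query mem[0x17]=0xa5, mem[0x01]=0x08, mem[0x14]=0x9c, mem[0x13]=0x80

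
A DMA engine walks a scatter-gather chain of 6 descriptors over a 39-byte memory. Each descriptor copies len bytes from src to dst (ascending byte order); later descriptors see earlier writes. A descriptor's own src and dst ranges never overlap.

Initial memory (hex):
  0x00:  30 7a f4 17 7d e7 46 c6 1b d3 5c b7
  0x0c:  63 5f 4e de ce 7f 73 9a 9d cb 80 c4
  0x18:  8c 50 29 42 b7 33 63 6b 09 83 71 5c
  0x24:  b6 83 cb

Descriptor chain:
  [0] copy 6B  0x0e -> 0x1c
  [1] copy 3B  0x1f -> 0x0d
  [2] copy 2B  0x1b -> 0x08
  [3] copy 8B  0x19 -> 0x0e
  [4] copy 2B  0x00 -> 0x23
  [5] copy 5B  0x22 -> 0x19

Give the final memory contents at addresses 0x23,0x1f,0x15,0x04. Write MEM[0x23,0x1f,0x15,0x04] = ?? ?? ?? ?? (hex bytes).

#0 dst[0x1c+6] := {0x4e,0xde,0xce,0x7f,0x73,0x9a}
#1 dst[0x0d+3] := {0x7f,0x73,0x9a}
#2 dst[0x08+2] := {0x42,0x4e}
#3 dst[0x0e+8] := {0x50,0x29,0x42,0x4e,0xde,0xce,0x7f,0x73}
#4 dst[0x23+2] := {0x30,0x7a}
#5 dst[0x19+5] := {0x71,0x30,0x7a,0x83,0xcb}
query mem[0x23]=0x30, mem[0x1f]=0x7f, mem[0x15]=0x73, mem[0x04]=0x7d

MEM[0x23,0x1f,0x15,0x04] = 30 7f 73 7d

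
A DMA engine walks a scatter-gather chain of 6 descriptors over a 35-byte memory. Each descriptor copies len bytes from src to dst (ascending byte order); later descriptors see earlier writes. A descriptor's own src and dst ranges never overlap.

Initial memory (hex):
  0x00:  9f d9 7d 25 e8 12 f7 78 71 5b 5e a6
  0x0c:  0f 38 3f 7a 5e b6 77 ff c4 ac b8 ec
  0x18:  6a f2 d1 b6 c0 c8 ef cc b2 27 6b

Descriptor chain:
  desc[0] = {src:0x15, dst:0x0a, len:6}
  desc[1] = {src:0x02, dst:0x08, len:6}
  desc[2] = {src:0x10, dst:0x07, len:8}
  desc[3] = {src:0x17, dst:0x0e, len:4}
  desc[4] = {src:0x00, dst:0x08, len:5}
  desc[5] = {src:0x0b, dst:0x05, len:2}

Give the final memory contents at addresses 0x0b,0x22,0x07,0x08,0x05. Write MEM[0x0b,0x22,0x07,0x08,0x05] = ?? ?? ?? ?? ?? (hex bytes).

[0] 0x15->0x0a len=6 : ac b8 ec 6a f2 d1
[1] 0x02->0x08 len=6 : 7d 25 e8 12 f7 78
[2] 0x10->0x07 len=8 : 5e b6 77 ff c4 ac b8 ec
[3] 0x17->0x0e len=4 : ec 6a f2 d1
[4] 0x00->0x08 len=5 : 9f d9 7d 25 e8
[5] 0x0b->0x05 len=2 : 25 e8
query mem[0x0b]=0x25, mem[0x22]=0x6b, mem[0x07]=0x5e, mem[0x08]=0x9f, mem[0x05]=0x25

MEM[0x0b,0x22,0x07,0x08,0x05] = 25 6b 5e 9f 25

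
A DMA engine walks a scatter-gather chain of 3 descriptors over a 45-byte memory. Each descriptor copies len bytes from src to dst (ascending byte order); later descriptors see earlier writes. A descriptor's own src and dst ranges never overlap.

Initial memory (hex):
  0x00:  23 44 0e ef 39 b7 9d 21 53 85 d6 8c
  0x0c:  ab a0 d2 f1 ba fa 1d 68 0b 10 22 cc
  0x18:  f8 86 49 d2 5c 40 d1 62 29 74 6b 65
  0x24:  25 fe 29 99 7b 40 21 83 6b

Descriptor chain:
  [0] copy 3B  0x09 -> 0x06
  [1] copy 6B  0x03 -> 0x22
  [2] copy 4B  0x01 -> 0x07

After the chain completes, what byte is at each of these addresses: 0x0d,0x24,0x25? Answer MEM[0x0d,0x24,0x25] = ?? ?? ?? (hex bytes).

MEM[0x0d,0x24,0x25] = a0 b7 85

D0: mem[0x06..0x08] <- [85 d6 8c]
D1: mem[0x22..0x27] <- [ef 39 b7 85 d6 8c]
D2: mem[0x07..0x0a] <- [44 0e ef 39]
query mem[0x0d]=0xa0, mem[0x24]=0xb7, mem[0x25]=0x85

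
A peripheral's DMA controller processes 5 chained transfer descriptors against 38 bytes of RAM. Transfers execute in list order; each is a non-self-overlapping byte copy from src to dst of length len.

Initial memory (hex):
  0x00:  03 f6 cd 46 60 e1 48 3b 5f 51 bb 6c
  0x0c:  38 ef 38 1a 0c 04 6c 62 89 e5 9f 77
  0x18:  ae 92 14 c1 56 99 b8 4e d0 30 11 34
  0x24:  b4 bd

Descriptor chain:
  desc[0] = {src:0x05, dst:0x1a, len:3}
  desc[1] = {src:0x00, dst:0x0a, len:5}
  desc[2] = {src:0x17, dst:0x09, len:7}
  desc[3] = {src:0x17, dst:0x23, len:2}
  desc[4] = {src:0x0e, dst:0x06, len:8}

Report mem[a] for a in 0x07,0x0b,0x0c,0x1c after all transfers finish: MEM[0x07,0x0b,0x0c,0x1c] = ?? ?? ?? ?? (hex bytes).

MEM[0x07,0x0b,0x0c,0x1c] = 99 62 89 3b

[0] 0x05->0x1a len=3 : e1 48 3b
[1] 0x00->0x0a len=5 : 03 f6 cd 46 60
[2] 0x17->0x09 len=7 : 77 ae 92 e1 48 3b 99
[3] 0x17->0x23 len=2 : 77 ae
[4] 0x0e->0x06 len=8 : 3b 99 0c 04 6c 62 89 e5
query mem[0x07]=0x99, mem[0x0b]=0x62, mem[0x0c]=0x89, mem[0x1c]=0x3b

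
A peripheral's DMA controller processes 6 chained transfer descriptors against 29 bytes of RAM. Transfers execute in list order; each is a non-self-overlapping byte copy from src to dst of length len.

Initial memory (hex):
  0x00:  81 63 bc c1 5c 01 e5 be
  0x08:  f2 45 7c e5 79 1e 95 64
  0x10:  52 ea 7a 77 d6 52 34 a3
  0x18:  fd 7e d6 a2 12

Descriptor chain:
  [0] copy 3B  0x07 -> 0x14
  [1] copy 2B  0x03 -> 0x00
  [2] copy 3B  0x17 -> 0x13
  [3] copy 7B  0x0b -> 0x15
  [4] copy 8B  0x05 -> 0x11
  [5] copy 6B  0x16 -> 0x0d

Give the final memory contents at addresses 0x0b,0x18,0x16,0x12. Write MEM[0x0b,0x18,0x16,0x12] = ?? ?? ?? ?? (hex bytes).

  after D0: wrote 3B at 0x14 = bef245
  after D1: wrote 2B at 0x00 = c15c
  after D2: wrote 3B at 0x13 = a3fd7e
  after D3: wrote 7B at 0x15 = e5791e956452ea
  after D4: wrote 8B at 0x11 = 01e5bef2457ce579
  after D5: wrote 6B at 0x0d = 7ce5796452ea
query mem[0x0b]=0xe5, mem[0x18]=0x79, mem[0x16]=0x7c, mem[0x12]=0xea

MEM[0x0b,0x18,0x16,0x12] = e5 79 7c ea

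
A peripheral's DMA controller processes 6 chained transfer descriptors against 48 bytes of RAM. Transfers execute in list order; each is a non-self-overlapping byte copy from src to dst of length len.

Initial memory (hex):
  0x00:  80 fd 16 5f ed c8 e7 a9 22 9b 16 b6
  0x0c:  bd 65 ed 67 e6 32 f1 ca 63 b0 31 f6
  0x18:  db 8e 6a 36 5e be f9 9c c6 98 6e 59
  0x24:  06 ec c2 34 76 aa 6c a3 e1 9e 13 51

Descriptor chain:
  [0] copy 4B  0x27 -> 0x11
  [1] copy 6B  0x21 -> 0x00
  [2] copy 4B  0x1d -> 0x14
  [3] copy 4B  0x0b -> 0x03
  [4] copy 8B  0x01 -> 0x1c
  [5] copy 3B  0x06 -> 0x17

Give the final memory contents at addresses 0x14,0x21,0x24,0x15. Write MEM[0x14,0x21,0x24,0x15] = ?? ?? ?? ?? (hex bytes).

MEM[0x14,0x21,0x24,0x15] = be ed 06 f9

  after D0: wrote 4B at 0x11 = 3476aa6c
  after D1: wrote 6B at 0x00 = 986e5906ecc2
  after D2: wrote 4B at 0x14 = bef99cc6
  after D3: wrote 4B at 0x03 = b6bd65ed
  after D4: wrote 8B at 0x1c = 6e59b6bd65eda922
  after D5: wrote 3B at 0x17 = eda922
query mem[0x14]=0xbe, mem[0x21]=0xed, mem[0x24]=0x06, mem[0x15]=0xf9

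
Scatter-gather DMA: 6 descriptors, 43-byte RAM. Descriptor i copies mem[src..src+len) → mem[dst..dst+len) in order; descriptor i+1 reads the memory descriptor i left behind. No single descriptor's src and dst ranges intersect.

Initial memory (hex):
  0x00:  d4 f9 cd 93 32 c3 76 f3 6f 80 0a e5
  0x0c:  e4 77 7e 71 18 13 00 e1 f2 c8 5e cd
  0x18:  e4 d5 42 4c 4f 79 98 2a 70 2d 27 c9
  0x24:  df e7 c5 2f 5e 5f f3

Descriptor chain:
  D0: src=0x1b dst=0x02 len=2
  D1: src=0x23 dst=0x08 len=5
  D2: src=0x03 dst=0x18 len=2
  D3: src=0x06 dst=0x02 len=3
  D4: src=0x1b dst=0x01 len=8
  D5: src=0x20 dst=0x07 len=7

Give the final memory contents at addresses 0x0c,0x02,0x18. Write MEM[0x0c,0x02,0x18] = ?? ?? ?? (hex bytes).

MEM[0x0c,0x02,0x18] = e7 4f 4f

  after D0: wrote 2B at 0x02 = 4c4f
  after D1: wrote 5B at 0x08 = c9dfe7c52f
  after D2: wrote 2B at 0x18 = 4f32
  after D3: wrote 3B at 0x02 = 76f3c9
  after D4: wrote 8B at 0x01 = 4c4f79982a702d27
  after D5: wrote 7B at 0x07 = 702d27c9dfe7c5
query mem[0x0c]=0xe7, mem[0x02]=0x4f, mem[0x18]=0x4f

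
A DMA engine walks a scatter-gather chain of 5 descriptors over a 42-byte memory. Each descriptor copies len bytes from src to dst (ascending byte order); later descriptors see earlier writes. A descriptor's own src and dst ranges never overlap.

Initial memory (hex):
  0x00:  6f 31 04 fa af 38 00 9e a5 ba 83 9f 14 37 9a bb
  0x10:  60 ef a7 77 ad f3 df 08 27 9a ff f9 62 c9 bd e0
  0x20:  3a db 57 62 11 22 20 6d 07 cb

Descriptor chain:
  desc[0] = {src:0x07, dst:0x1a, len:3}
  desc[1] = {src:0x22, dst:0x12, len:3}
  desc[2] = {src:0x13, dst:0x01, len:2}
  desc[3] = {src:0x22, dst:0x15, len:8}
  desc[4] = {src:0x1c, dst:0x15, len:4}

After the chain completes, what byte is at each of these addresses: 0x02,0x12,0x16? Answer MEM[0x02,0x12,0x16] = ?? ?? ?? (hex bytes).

MEM[0x02,0x12,0x16] = 11 57 c9

  after D0: wrote 3B at 0x1a = 9ea5ba
  after D1: wrote 3B at 0x12 = 576211
  after D2: wrote 2B at 0x01 = 6211
  after D3: wrote 8B at 0x15 = 57621122206d07cb
  after D4: wrote 4B at 0x15 = cbc9bde0
query mem[0x02]=0x11, mem[0x12]=0x57, mem[0x16]=0xc9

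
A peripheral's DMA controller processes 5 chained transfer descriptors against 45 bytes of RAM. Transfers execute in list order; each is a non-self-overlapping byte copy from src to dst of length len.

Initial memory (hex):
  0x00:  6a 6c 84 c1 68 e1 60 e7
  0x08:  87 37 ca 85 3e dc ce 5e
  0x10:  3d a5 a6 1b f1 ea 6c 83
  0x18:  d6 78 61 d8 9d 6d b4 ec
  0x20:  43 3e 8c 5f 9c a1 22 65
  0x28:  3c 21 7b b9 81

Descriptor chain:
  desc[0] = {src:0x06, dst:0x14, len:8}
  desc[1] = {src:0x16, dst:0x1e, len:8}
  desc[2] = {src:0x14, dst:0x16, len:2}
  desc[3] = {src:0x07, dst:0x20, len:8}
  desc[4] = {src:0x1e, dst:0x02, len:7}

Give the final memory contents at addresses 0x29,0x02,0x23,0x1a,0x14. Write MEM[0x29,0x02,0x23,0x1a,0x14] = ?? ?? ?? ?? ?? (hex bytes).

[0] 0x06->0x14 len=8 : 60 e7 87 37 ca 85 3e dc
[1] 0x16->0x1e len=8 : 87 37 ca 85 3e dc 9d 6d
[2] 0x14->0x16 len=2 : 60 e7
[3] 0x07->0x20 len=8 : e7 87 37 ca 85 3e dc ce
[4] 0x1e->0x02 len=7 : 87 37 e7 87 37 ca 85
query mem[0x29]=0x21, mem[0x02]=0x87, mem[0x23]=0xca, mem[0x1a]=0x3e, mem[0x14]=0x60

MEM[0x29,0x02,0x23,0x1a,0x14] = 21 87 ca 3e 60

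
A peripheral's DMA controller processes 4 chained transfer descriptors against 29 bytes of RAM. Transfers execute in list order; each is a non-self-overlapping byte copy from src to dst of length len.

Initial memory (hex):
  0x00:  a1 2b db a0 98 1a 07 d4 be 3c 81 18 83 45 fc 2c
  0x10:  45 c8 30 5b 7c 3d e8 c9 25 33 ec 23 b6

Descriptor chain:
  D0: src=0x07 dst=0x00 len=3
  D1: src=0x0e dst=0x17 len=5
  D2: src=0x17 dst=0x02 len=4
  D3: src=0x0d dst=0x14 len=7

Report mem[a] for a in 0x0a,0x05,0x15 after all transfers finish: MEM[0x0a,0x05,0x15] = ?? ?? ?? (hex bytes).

[0] 0x07->0x00 len=3 : d4 be 3c
[1] 0x0e->0x17 len=5 : fc 2c 45 c8 30
[2] 0x17->0x02 len=4 : fc 2c 45 c8
[3] 0x0d->0x14 len=7 : 45 fc 2c 45 c8 30 5b
query mem[0x0a]=0x81, mem[0x05]=0xc8, mem[0x15]=0xfc

MEM[0x0a,0x05,0x15] = 81 c8 fc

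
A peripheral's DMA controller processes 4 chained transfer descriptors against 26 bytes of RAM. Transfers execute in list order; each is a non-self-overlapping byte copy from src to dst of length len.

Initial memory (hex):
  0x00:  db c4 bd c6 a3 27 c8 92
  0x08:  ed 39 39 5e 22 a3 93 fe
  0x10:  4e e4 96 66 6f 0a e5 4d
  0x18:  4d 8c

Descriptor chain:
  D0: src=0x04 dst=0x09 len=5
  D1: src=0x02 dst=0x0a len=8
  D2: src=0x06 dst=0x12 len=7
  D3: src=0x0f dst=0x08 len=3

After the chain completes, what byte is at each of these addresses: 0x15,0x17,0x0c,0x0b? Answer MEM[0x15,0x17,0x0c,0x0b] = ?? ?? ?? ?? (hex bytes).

MEM[0x15,0x17,0x0c,0x0b] = a3 c6 a3 c6

[0] 0x04->0x09 len=5 : a3 27 c8 92 ed
[1] 0x02->0x0a len=8 : bd c6 a3 27 c8 92 ed a3
[2] 0x06->0x12 len=7 : c8 92 ed a3 bd c6 a3
[3] 0x0f->0x08 len=3 : 92 ed a3
query mem[0x15]=0xa3, mem[0x17]=0xc6, mem[0x0c]=0xa3, mem[0x0b]=0xc6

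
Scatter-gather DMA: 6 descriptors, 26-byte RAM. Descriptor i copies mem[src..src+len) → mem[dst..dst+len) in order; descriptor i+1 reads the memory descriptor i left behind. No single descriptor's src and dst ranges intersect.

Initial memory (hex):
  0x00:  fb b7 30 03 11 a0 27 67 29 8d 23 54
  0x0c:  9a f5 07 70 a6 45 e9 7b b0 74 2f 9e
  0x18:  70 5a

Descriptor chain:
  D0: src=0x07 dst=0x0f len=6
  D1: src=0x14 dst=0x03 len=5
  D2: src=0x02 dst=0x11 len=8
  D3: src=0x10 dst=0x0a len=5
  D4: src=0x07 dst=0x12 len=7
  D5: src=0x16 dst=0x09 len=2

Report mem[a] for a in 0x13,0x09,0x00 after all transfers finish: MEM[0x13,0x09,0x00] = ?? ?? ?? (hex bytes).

#0 dst[0x0f+6] := {0x67,0x29,0x8d,0x23,0x54,0x9a}
#1 dst[0x03+5] := {0x9a,0x74,0x2f,0x9e,0x70}
#2 dst[0x11+8] := {0x30,0x9a,0x74,0x2f,0x9e,0x70,0x29,0x8d}
#3 dst[0x0a+5] := {0x29,0x30,0x9a,0x74,0x2f}
#4 dst[0x12+7] := {0x70,0x29,0x8d,0x29,0x30,0x9a,0x74}
#5 dst[0x09+2] := {0x30,0x9a}
query mem[0x13]=0x29, mem[0x09]=0x30, mem[0x00]=0xfb

MEM[0x13,0x09,0x00] = 29 30 fb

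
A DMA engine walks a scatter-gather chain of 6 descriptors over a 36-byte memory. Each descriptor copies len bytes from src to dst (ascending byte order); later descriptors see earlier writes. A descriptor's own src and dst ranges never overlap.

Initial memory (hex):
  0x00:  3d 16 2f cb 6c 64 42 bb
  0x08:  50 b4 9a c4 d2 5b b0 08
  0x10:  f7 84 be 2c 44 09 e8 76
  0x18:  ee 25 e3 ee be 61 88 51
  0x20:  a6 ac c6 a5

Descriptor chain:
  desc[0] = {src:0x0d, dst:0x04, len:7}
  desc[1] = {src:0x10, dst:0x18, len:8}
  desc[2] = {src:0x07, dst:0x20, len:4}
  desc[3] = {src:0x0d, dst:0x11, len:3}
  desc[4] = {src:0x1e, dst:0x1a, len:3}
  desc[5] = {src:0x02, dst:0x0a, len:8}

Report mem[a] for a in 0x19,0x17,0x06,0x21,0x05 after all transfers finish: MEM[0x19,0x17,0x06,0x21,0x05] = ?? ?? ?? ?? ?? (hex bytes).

  after D0: wrote 7B at 0x04 = 5bb008f784be2c
  after D1: wrote 8B at 0x18 = f784be2c4409e876
  after D2: wrote 4B at 0x20 = f784be2c
  after D3: wrote 3B at 0x11 = 5bb008
  after D4: wrote 3B at 0x1a = e876f7
  after D5: wrote 8B at 0x0a = 2fcb5bb008f784be
query mem[0x19]=0x84, mem[0x17]=0x76, mem[0x06]=0x08, mem[0x21]=0x84, mem[0x05]=0xb0

MEM[0x19,0x17,0x06,0x21,0x05] = 84 76 08 84 b0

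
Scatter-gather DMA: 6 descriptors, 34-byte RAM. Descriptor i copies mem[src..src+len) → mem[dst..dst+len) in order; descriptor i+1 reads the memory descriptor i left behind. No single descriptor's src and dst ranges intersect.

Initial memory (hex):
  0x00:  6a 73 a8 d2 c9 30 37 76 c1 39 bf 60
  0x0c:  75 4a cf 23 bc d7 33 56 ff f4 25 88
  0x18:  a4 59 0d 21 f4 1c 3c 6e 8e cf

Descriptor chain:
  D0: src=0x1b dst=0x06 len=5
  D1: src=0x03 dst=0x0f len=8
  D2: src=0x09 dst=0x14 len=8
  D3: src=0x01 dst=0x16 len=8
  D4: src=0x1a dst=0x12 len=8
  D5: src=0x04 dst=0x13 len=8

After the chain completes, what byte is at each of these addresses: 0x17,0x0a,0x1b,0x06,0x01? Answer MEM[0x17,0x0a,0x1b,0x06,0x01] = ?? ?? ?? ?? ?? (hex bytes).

  after D0: wrote 5B at 0x06 = 21f41c3c6e
  after D1: wrote 8B at 0x0f = d2c93021f41c3c6e
  after D2: wrote 8B at 0x14 = 3c6e60754acfd2c9
  after D3: wrote 8B at 0x16 = 73a8d2c93021f41c
  after D4: wrote 8B at 0x12 = 3021f41c3c6e8ecf
  after D5: wrote 8B at 0x13 = c93021f41c3c6e60
query mem[0x17]=0x1c, mem[0x0a]=0x6e, mem[0x1b]=0x21, mem[0x06]=0x21, mem[0x01]=0x73

MEM[0x17,0x0a,0x1b,0x06,0x01] = 1c 6e 21 21 73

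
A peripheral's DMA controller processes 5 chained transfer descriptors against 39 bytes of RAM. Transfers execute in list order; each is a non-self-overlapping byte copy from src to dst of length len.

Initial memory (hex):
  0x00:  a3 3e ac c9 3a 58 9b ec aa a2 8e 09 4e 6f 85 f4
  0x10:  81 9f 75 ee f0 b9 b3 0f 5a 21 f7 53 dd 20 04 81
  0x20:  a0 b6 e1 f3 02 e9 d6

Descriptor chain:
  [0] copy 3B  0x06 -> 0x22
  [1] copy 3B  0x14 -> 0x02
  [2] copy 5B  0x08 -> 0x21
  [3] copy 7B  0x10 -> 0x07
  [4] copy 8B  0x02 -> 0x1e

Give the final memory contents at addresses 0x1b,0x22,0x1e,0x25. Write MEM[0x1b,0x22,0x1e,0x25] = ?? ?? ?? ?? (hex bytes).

MEM[0x1b,0x22,0x1e,0x25] = 53 9b f0 75

#0 dst[0x22+3] := {0x9b,0xec,0xaa}
#1 dst[0x02+3] := {0xf0,0xb9,0xb3}
#2 dst[0x21+5] := {0xaa,0xa2,0x8e,0x09,0x4e}
#3 dst[0x07+7] := {0x81,0x9f,0x75,0xee,0xf0,0xb9,0xb3}
#4 dst[0x1e+8] := {0xf0,0xb9,0xb3,0x58,0x9b,0x81,0x9f,0x75}
query mem[0x1b]=0x53, mem[0x22]=0x9b, mem[0x1e]=0xf0, mem[0x25]=0x75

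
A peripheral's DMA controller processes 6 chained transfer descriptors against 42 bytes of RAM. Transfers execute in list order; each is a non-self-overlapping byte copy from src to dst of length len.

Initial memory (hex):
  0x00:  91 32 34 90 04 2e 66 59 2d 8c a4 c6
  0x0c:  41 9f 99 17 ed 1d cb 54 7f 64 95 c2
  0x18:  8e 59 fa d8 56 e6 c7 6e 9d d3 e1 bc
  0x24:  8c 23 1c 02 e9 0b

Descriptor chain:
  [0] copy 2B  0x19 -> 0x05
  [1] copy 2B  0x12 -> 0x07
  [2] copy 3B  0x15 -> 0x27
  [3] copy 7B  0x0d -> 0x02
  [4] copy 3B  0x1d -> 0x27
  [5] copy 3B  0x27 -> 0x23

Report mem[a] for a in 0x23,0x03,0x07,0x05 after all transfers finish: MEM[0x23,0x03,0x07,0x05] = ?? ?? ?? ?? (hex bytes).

MEM[0x23,0x03,0x07,0x05] = e6 99 cb ed

D0: mem[0x05..0x06] <- [59 fa]
D1: mem[0x07..0x08] <- [cb 54]
D2: mem[0x27..0x29] <- [64 95 c2]
D3: mem[0x02..0x08] <- [9f 99 17 ed 1d cb 54]
D4: mem[0x27..0x29] <- [e6 c7 6e]
D5: mem[0x23..0x25] <- [e6 c7 6e]
query mem[0x23]=0xe6, mem[0x03]=0x99, mem[0x07]=0xcb, mem[0x05]=0xed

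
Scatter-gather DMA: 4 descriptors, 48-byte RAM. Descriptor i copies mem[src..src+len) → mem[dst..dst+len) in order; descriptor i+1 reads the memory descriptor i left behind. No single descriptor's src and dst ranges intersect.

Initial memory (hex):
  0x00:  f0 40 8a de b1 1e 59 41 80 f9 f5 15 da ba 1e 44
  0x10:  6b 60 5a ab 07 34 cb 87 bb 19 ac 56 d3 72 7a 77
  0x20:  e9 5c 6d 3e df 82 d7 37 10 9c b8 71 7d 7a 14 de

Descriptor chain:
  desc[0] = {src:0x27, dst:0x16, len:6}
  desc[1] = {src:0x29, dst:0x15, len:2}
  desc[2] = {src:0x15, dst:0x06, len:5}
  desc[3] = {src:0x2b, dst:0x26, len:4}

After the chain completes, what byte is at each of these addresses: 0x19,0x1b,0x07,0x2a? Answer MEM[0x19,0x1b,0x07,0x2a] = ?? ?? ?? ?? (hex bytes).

D0: mem[0x16..0x1b] <- [37 10 9c b8 71 7d]
D1: mem[0x15..0x16] <- [9c b8]
D2: mem[0x06..0x0a] <- [9c b8 10 9c b8]
D3: mem[0x26..0x29] <- [71 7d 7a 14]
query mem[0x19]=0xb8, mem[0x1b]=0x7d, mem[0x07]=0xb8, mem[0x2a]=0xb8

MEM[0x19,0x1b,0x07,0x2a] = b8 7d b8 b8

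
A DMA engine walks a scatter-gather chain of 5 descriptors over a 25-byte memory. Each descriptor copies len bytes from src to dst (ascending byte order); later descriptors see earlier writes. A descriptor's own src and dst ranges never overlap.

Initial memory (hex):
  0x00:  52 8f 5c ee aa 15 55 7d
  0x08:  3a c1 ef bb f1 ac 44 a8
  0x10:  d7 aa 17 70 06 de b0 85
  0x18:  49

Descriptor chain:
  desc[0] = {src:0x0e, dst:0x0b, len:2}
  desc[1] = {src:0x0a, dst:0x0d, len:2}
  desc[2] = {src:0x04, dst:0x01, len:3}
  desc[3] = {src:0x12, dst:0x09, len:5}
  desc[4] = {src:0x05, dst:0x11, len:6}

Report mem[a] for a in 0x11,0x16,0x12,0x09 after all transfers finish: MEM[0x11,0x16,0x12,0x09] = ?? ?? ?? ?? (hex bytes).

MEM[0x11,0x16,0x12,0x09] = 15 70 55 17

D0: mem[0x0b..0x0c] <- [44 a8]
D1: mem[0x0d..0x0e] <- [ef 44]
D2: mem[0x01..0x03] <- [aa 15 55]
D3: mem[0x09..0x0d] <- [17 70 06 de b0]
D4: mem[0x11..0x16] <- [15 55 7d 3a 17 70]
query mem[0x11]=0x15, mem[0x16]=0x70, mem[0x12]=0x55, mem[0x09]=0x17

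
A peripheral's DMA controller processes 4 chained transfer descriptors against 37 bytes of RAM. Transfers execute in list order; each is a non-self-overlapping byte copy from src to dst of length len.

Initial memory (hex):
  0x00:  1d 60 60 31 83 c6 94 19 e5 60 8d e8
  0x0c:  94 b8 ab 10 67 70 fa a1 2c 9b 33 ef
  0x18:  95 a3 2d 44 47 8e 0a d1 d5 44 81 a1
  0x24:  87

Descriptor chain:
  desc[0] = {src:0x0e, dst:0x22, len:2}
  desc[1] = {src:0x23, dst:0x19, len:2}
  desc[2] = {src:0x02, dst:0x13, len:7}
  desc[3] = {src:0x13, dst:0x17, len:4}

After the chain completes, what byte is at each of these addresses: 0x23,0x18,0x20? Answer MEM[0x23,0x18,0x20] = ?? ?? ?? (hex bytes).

MEM[0x23,0x18,0x20] = 10 31 d5

D0: mem[0x22..0x23] <- [ab 10]
D1: mem[0x19..0x1a] <- [10 87]
D2: mem[0x13..0x19] <- [60 31 83 c6 94 19 e5]
D3: mem[0x17..0x1a] <- [60 31 83 c6]
query mem[0x23]=0x10, mem[0x18]=0x31, mem[0x20]=0xd5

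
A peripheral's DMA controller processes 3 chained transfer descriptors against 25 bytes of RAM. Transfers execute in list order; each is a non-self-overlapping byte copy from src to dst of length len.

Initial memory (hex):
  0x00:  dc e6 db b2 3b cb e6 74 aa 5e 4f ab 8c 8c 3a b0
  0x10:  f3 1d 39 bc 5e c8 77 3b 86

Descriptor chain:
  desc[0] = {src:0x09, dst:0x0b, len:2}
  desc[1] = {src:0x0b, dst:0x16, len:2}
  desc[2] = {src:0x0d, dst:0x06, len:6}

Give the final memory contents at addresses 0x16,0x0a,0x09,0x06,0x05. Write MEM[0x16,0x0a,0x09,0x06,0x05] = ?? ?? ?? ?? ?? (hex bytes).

MEM[0x16,0x0a,0x09,0x06,0x05] = 5e 1d f3 8c cb

D0: mem[0x0b..0x0c] <- [5e 4f]
D1: mem[0x16..0x17] <- [5e 4f]
D2: mem[0x06..0x0b] <- [8c 3a b0 f3 1d 39]
query mem[0x16]=0x5e, mem[0x0a]=0x1d, mem[0x09]=0xf3, mem[0x06]=0x8c, mem[0x05]=0xcb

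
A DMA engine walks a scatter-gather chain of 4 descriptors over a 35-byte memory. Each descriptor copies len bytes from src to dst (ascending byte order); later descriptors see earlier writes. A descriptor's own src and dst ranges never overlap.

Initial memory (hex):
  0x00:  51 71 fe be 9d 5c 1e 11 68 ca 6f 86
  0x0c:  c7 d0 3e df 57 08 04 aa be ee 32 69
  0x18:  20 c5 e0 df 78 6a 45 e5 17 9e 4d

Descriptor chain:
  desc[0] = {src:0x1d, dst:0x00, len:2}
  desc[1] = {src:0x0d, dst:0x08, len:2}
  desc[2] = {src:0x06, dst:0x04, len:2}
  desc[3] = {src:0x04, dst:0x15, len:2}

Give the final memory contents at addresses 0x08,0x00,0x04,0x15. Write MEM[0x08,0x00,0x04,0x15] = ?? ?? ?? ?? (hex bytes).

MEM[0x08,0x00,0x04,0x15] = d0 6a 1e 1e

D0: mem[0x00..0x01] <- [6a 45]
D1: mem[0x08..0x09] <- [d0 3e]
D2: mem[0x04..0x05] <- [1e 11]
D3: mem[0x15..0x16] <- [1e 11]
query mem[0x08]=0xd0, mem[0x00]=0x6a, mem[0x04]=0x1e, mem[0x15]=0x1e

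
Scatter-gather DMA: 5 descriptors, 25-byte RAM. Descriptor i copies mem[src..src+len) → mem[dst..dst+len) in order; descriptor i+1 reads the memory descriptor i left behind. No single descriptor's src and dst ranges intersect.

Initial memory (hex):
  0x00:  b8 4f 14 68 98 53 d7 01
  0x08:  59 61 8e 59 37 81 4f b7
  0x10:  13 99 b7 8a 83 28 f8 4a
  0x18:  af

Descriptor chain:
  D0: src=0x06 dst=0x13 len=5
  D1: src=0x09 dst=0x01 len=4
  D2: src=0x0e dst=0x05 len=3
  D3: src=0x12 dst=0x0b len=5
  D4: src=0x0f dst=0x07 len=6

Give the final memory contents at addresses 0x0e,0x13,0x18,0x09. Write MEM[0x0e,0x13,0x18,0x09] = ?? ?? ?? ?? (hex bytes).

MEM[0x0e,0x13,0x18,0x09] = 59 d7 af 99

D0: mem[0x13..0x17] <- [d7 01 59 61 8e]
D1: mem[0x01..0x04] <- [61 8e 59 37]
D2: mem[0x05..0x07] <- [4f b7 13]
D3: mem[0x0b..0x0f] <- [b7 d7 01 59 61]
D4: mem[0x07..0x0c] <- [61 13 99 b7 d7 01]
query mem[0x0e]=0x59, mem[0x13]=0xd7, mem[0x18]=0xaf, mem[0x09]=0x99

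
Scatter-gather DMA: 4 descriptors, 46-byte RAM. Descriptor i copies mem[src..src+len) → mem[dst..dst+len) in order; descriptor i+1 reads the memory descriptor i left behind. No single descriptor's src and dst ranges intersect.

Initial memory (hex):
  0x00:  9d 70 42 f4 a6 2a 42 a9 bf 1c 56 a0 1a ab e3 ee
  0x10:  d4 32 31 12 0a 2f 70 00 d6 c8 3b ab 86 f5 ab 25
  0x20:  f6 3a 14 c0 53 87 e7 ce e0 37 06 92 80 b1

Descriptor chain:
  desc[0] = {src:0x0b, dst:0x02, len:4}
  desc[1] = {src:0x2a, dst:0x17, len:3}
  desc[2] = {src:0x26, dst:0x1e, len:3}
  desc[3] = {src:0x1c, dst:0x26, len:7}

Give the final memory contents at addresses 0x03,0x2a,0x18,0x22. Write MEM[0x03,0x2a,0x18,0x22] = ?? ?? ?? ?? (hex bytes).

#0 dst[0x02+4] := {0xa0,0x1a,0xab,0xe3}
#1 dst[0x17+3] := {0x06,0x92,0x80}
#2 dst[0x1e+3] := {0xe7,0xce,0xe0}
#3 dst[0x26+7] := {0x86,0xf5,0xe7,0xce,0xe0,0x3a,0x14}
query mem[0x03]=0x1a, mem[0x2a]=0xe0, mem[0x18]=0x92, mem[0x22]=0x14

MEM[0x03,0x2a,0x18,0x22] = 1a e0 92 14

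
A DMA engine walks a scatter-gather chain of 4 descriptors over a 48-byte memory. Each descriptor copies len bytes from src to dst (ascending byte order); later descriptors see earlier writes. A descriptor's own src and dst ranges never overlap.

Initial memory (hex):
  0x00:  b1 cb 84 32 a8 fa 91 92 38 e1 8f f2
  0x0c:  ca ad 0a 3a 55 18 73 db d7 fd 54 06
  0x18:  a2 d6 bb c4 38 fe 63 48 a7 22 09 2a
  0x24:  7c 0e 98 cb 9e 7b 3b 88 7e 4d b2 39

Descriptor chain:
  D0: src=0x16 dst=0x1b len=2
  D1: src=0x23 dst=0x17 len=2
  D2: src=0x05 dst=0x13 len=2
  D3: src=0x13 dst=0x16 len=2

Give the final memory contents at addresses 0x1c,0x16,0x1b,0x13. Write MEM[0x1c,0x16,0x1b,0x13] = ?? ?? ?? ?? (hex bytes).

[0] 0x16->0x1b len=2 : 54 06
[1] 0x23->0x17 len=2 : 2a 7c
[2] 0x05->0x13 len=2 : fa 91
[3] 0x13->0x16 len=2 : fa 91
query mem[0x1c]=0x06, mem[0x16]=0xfa, mem[0x1b]=0x54, mem[0x13]=0xfa

MEM[0x1c,0x16,0x1b,0x13] = 06 fa 54 fa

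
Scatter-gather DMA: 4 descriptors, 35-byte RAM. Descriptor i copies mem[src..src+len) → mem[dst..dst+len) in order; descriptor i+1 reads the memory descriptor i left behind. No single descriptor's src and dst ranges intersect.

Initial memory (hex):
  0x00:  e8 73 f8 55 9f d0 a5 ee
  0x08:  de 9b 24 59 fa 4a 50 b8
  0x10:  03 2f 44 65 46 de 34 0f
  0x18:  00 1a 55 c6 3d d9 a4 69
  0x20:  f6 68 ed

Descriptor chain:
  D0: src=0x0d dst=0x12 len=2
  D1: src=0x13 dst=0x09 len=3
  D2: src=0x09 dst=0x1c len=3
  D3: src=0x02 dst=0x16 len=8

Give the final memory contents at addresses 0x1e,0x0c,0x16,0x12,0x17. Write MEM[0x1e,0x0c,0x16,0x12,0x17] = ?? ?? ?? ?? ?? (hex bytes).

MEM[0x1e,0x0c,0x16,0x12,0x17] = de fa f8 4a 55

  after D0: wrote 2B at 0x12 = 4a50
  after D1: wrote 3B at 0x09 = 5046de
  after D2: wrote 3B at 0x1c = 5046de
  after D3: wrote 8B at 0x16 = f8559fd0a5eede50
query mem[0x1e]=0xde, mem[0x0c]=0xfa, mem[0x16]=0xf8, mem[0x12]=0x4a, mem[0x17]=0x55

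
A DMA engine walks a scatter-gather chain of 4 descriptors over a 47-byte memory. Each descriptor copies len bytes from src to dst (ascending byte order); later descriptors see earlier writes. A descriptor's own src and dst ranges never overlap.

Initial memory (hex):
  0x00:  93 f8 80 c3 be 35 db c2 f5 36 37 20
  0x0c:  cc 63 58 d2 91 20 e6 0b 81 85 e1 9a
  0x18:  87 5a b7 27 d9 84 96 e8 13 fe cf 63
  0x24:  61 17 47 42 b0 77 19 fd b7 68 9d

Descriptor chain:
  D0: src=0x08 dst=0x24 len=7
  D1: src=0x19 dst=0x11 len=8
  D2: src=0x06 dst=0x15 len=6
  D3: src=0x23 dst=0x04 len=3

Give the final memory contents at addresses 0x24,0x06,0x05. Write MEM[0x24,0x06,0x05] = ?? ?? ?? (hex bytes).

  after D0: wrote 7B at 0x24 = f5363720cc6358
  after D1: wrote 8B at 0x11 = 5ab727d98496e813
  after D2: wrote 6B at 0x15 = dbc2f5363720
  after D3: wrote 3B at 0x04 = 63f536
query mem[0x24]=0xf5, mem[0x06]=0x36, mem[0x05]=0xf5

MEM[0x24,0x06,0x05] = f5 36 f5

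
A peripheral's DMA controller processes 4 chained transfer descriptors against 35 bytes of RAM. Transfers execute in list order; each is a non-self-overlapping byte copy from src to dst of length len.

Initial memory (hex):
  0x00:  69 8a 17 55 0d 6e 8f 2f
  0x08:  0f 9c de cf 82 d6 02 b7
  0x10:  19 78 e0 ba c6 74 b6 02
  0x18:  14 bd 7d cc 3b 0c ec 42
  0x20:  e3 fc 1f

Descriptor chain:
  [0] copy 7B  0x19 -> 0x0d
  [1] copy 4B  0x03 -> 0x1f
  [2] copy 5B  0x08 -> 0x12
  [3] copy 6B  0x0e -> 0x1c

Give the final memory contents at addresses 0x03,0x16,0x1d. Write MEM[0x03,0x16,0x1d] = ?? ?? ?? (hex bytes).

MEM[0x03,0x16,0x1d] = 55 82 cc

D0: mem[0x0d..0x13] <- [bd 7d cc 3b 0c ec 42]
D1: mem[0x1f..0x22] <- [55 0d 6e 8f]
D2: mem[0x12..0x16] <- [0f 9c de cf 82]
D3: mem[0x1c..0x21] <- [7d cc 3b 0c 0f 9c]
query mem[0x03]=0x55, mem[0x16]=0x82, mem[0x1d]=0xcc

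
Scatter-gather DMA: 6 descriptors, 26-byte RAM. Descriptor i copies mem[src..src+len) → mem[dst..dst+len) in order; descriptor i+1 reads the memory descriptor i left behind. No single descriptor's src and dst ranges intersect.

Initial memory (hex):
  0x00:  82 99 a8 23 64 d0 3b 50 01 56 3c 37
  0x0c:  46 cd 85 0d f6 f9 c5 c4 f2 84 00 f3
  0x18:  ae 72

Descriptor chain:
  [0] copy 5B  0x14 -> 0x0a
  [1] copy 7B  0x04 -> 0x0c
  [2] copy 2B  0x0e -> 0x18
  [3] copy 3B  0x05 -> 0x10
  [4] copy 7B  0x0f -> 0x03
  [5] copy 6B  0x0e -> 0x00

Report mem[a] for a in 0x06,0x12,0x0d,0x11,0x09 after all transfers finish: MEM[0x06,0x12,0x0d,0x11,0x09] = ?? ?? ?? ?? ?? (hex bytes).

  after D0: wrote 5B at 0x0a = f28400f3ae
  after D1: wrote 7B at 0x0c = 64d03b500156f2
  after D2: wrote 2B at 0x18 = 3b50
  after D3: wrote 3B at 0x10 = d03b50
  after D4: wrote 7B at 0x03 = 50d03b50c4f284
  after D5: wrote 6B at 0x00 = 3b50d03b50c4
query mem[0x06]=0x50, mem[0x12]=0x50, mem[0x0d]=0xd0, mem[0x11]=0x3b, mem[0x09]=0x84

MEM[0x06,0x12,0x0d,0x11,0x09] = 50 50 d0 3b 84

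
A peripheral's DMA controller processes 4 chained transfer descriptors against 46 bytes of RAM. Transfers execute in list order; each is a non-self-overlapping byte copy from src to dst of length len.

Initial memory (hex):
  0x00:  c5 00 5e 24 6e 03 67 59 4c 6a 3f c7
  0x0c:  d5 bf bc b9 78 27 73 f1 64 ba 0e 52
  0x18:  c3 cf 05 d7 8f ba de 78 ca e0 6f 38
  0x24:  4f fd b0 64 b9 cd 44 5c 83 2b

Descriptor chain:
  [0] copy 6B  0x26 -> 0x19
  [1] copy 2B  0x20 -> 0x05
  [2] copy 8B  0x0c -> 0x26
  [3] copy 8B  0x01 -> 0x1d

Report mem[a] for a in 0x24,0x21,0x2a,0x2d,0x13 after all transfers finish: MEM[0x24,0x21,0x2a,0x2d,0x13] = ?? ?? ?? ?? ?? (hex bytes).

  after D0: wrote 6B at 0x19 = b064b9cd445c
  after D1: wrote 2B at 0x05 = cae0
  after D2: wrote 8B at 0x26 = d5bfbcb9782773f1
  after D3: wrote 8B at 0x1d = 005e246ecae0594c
query mem[0x24]=0x4c, mem[0x21]=0xca, mem[0x2a]=0x78, mem[0x2d]=0xf1, mem[0x13]=0xf1

MEM[0x24,0x21,0x2a,0x2d,0x13] = 4c ca 78 f1 f1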